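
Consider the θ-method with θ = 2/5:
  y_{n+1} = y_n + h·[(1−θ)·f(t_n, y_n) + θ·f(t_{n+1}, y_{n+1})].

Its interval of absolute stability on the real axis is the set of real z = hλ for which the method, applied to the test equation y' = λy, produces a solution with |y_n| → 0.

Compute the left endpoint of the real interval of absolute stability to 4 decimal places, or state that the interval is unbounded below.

Test eqn y'=λy, z=hλ:
  y_{n+1} = y_n + z·[3/5·y_n + 2/5·y_{n+1}] ⇒ (1 − 2/5z)y_{n+1} = (1 + 3/5z)y_n
  so R(z) = (1 + 3/5z)/(1 − 2/5z).

Need |R(x)|<1, x<0.
x=-0.71: |R|=0.4470
R=−1: 1+3/5x = −1+2/5x ⇒ -1/5x=2 ⇒ x=2/(-1/5)=-10.0000
Confirm numerically:
  x=-9.497: |R|=0.97904 <1
  x=-8.403: |R|=0.92676 <1
  x=-6.140: |R|=0.77662 <1
  x=-4.674: |R|=0.62880 <1
  x=-10.489: |R|=1.01882 >1
  x=-10.151: |R|=1.00597 >1
  x=-10.077: |R|=1.00306 >1
Stable set (-10.0000, 0).

left endpoint -10.0000.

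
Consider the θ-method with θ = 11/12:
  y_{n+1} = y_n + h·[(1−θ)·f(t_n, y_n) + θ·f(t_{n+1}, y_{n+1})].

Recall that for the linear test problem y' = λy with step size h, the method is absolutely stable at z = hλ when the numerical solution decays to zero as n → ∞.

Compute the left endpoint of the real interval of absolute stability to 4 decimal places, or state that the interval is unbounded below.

With y'=λy (z=hλ):
  y_{n+1} = y_n + z·[1/12·y_n + 11/12·y_{n+1}] ⇒ (1 − 11/12z)y_{n+1} = (1 + 1/12z)y_n
  so R(z) = (1 + 1/12z)/(1 − 11/12z).

Boundary: |R(x)|=1, x<0.
x=-0.31: |R|=0.7586
x=-2: |R|=0.2941
x=-10: |R|=0.0164
x=-100: |R|=0.0791
θ=11/12≥1/2 ⇒ |1+1/12x|<|1−11/12x| ∀x<0 ⇒ stable on all of ℝ⁻.

unbounded; (−∞, 0).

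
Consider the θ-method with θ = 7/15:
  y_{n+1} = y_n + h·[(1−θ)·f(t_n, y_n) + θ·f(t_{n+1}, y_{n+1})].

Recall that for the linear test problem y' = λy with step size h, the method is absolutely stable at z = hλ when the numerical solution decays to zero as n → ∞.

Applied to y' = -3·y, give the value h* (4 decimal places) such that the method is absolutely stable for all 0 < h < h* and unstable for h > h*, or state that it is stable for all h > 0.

(-30.0000,0); λ=-3 ⇒ h* = (30)/3 = 10.0000.

On y'=λy, z=hλ:
  y_{n+1} = y_n + z·[8/15·y_n + 7/15·y_{n+1}] ⇒ (1 − 7/15z)y_{n+1} = (1 + 8/15z)y_n
  so R(z) = (1 + 8/15z)/(1 − 7/15z).

Need |R(x)|<1, x<0.
x=-0.7: |R|=0.4724
R=−1: 1+8/15x = −1+7/15x ⇒ -1/15x=2 ⇒ x=2/(-1/15)=-30.0000
Confirm numerically:
  x=-27.233: |R|=0.98654 <1
  x=-24.789: |R|=0.97236 <1
  x=-16.757: |R|=0.89990 <1
  x=-30.415: |R|=1.00182 >1
  x=-30.166: |R|=1.00073 >1
So |R|<1 on (-30.0000, 0).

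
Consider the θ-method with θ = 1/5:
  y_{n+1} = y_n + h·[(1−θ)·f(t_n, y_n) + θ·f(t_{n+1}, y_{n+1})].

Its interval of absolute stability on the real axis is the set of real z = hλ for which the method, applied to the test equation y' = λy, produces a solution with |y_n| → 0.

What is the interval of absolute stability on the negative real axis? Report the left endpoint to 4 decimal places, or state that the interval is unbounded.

(-3.3333, 0).

On y'=λy, z=hλ:
  y_{n+1} = y_n + z·[4/5·y_n + 1/5·y_{n+1}] ⇒ (1 − 1/5z)y_{n+1} = (1 + 4/5z)y_n
  ⇒ R(z) = (1 + 4/5z)/(1 − 1/5z).

Find x<0 with |R(x)|<1.
x=-1.69: |R|=0.2631
R=−1: 1+4/5x = −1+1/5x ⇒ -3/5x=2 ⇒ x=2/(-3/5)=-3.3333
Confirm numerically:
  x=-2.724: |R|=0.76334 <1
  x=-2.043: |R|=0.45038 <1
  x=-1.862: |R|=0.35675 <1
  x=-1.716: |R|=0.27755 <1
  x=-3.881: |R|=1.18500 >1
  x=-3.777: |R|=1.15165 >1
  x=-3.602: |R|=1.09370 >1
Interval (-3.3333, 0).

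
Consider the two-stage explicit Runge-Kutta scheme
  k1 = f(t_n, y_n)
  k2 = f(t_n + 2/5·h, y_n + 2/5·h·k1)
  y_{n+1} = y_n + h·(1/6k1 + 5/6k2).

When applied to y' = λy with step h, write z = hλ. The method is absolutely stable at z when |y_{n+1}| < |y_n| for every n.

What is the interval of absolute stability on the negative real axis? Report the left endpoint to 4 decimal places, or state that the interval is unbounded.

(-3.0000, 0).

Test eqn y'=λy, z=hλ:
  k1=λy_n ⇒ h·k1=z·y_n;  k2=λ(1+2/5z)y_n ⇒ h·k2=z(1+2/5z)y_n
  y_{n+1}/y_n = 1 + 1/6z + 5/6z(1+2/5z) = 1 + z + 1/3z²
  Hence R(z) = 1 + z + 1/3z².

Solve |R(x)|<1 on ℝ⁻.
x=-1.19: |R|=0.2820
R=1: x+1/3x²=0 ⇒ x=−3=-3.0000; min R=1−1/(4·1/3)=0.2500>−1
Confirm numerically:
  x=-2.961: |R|=0.96151 <1
  x=-2.665: |R|=0.70241 <1
  x=-2.429: |R|=0.53768 <1
  x=-1.489: |R|=0.25004 <1
  x=-3.516: |R|=1.60475 >1
  x=-3.323: |R|=1.35778 >1
So |R|<1 on (-3.0000, 0).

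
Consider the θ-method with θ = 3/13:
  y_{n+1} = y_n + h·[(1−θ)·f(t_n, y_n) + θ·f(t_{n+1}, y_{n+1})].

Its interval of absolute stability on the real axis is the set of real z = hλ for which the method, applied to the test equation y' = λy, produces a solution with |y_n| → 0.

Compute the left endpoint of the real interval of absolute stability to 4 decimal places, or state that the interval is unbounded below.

left endpoint -3.7143.

Test eqn y'=λy, z=hλ:
  y_{n+1} = y_n + z·[10/13·y_n + 3/13·y_{n+1}] ⇒ (1 − 3/13z)y_{n+1} = (1 + 10/13z)y_n
  R(z) = (1 + 10/13z)/(1 − 3/13z).

Find x<0 with |R(x)|<1.
x=-1.5: |R|=0.1143
R=−1: 1+10/13x = −1+3/13x ⇒ -7/13x=2 ⇒ x=2/(-7/13)=-3.7143
Confirm numerically:
  x=-3.623: |R|=0.97323 <1
  x=-2.564: |R|=0.61086 <1
  x=-2.390: |R|=0.54041 <1
  x=-2.030: |R|=0.38240 <1
  x=-4.010: |R|=1.08270 >1
  x=-3.832: |R|=1.03364 >1
  x=-3.782: |R|=1.01947 >1
Stable set (-3.7143, 0).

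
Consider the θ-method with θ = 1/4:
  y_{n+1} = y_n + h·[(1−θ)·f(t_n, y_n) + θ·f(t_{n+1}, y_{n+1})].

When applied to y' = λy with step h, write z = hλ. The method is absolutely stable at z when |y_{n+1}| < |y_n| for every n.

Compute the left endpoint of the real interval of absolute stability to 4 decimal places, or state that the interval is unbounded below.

Test eqn y'=λy, z=hλ:
  y_{n+1} = y_n + z·[3/4·y_n + 1/4·y_{n+1}] ⇒ (1 − 1/4z)y_{n+1} = (1 + 3/4z)y_n
  ⇒ R(z) = (1 + 3/4z)/(1 − 1/4z).

Need |R(x)|<1, x<0.
x=-1.47: |R|=0.0750
R=−1: 1+3/4x = −1+1/4x ⇒ -1/2x=2 ⇒ x=2/(-1/2)=-4.0000
Confirm numerically:
  x=-3.757: |R|=0.93735 <1
  x=-3.582: |R|=0.88974 <1
  x=-1.933: |R|=0.30322 <1
  x=-4.544: |R|=1.12734 >1
  x=-4.208: |R|=1.05068 >1
  x=-4.127: |R|=1.03125 >1
Interval (-4.0000, 0).

left endpoint -4.0000.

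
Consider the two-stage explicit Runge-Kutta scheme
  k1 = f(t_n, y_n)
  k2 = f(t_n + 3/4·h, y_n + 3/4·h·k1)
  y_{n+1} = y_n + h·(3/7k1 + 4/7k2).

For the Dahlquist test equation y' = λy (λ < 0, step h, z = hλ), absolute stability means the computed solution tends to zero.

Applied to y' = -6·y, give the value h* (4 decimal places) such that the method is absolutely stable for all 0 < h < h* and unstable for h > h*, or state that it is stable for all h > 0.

With y'=λy (z=hλ):
  k1=λy_n ⇒ h·k1=z·y_n;  k2=λ(1+3/4z)y_n ⇒ h·k2=z(1+3/4z)y_n
  y_{n+1}/y_n = 1 + 3/7z + 4/7z(1+3/4z) = 1 + z + 3/7z²
  ⇒ R(z) = 1 + z + 3/7z².

Need |R(x)|<1, x<0.
x=-1.02: |R|=0.4259
R=1: x+3/7x²=0 ⇒ x=−7/3=-2.3333; min R=1−1/(4·3/7)=0.4167>−1
Confirm numerically:
  x=-2.061: |R|=0.75945 <1
  x=-1.850: |R|=0.61679 <1
  x=-1.196: |R|=0.41704 <1
  x=-1.018: |R|=0.42614 <1
  x=-2.680: |R|=1.39817 >1
  x=-2.611: |R|=1.31071 >1
Interval (-2.3333, 0).

(-2.3333,0); λ=-6 ⇒ h* = (7/3)/6 = 0.3889.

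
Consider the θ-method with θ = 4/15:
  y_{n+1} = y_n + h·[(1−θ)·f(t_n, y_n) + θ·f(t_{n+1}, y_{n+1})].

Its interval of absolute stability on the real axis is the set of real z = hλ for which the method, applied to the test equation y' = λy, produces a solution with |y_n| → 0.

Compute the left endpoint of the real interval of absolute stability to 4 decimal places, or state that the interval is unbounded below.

left endpoint -4.2857.

On y'=λy, z=hλ:
  y_{n+1} = y_n + z·[11/15·y_n + 4/15·y_{n+1}] ⇒ (1 − 4/15z)y_{n+1} = (1 + 11/15z)y_n
  R(z) = (1 + 11/15z)/(1 − 4/15z).

Boundary: |R(x)|=1, x<0.
x=-0.68: |R|=0.4244
R=−1: 1+11/15x = −1+4/15x ⇒ -7/15x=2 ⇒ x=2/(-7/15)=-4.2857
Confirm numerically:
  x=-2.646: |R|=0.55136 <1
  x=-2.373: |R|=0.45333 <1
  x=-1.797: |R|=0.21485 <1
  x=-4.657: |R|=1.07729 >1
  x=-4.499: |R|=1.04525 >1
  x=-4.355: |R|=1.01496 >1
Stable set (-4.2857, 0).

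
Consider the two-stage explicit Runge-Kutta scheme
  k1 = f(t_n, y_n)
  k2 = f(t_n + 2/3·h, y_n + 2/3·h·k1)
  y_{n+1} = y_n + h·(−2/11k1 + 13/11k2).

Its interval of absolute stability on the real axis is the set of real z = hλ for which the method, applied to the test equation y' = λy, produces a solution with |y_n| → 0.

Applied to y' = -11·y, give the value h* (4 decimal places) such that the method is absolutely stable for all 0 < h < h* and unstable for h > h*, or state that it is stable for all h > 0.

On y'=λy, z=hλ:
  k1=λy_n ⇒ h·k1=z·y_n;  k2=λ(1+2/3z)y_n ⇒ h·k2=z(1+2/3z)y_n
  y_{n+1}/y_n = 1 − 2/11z + 13/11z(1+2/3z) = 1 + z + 26/33z²
  so R(z) = 1 + z + 26/33z².

Find x<0 with |R(x)|<1.
x=-1.39: |R|=1.1323
R=1: x+26/33x²=0 ⇒ x=−33/26=-1.2692; min R=1−1/(4·26/33)=0.6827>−1
Confirm numerically:
  x=-1.006: |R|=0.79136 <1
  x=-0.808: |R|=0.70638 <1
  x=-0.675: |R|=0.68398 <1
  x=-1.671: |R|=1.52895 >1
  x=-1.427: |R|=1.17738 >1
  x=-1.323: |R|=1.05605 >1
Interval (-1.2692, 0).

(-1.2692,0); λ=-11 ⇒ h* = (33/26)/11 = 0.1154.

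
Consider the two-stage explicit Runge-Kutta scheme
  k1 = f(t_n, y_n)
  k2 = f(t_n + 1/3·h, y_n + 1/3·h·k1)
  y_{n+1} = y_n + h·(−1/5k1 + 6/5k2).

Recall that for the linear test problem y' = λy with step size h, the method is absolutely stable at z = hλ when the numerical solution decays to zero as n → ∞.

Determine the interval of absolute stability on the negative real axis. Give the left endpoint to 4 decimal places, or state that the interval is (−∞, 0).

(-2.5000, 0).

With y'=λy (z=hλ):
  k1=λy_n ⇒ h·k1=z·y_n;  k2=λ(1+1/3z)y_n ⇒ h·k2=z(1+1/3z)y_n
  y_{n+1}/y_n = 1 − 1/5z + 6/5z(1+1/3z) = 1 + z + 2/5z²
  so R(z) = 1 + z + 2/5z².

Boundary: |R(x)|=1, x<0.
x=-1.21: |R|=0.3756
R=1: x+2/5x²=0 ⇒ x=−5/2=-2.5000; min R=1−1/(4·2/5)=0.3750>−1
Confirm numerically:
  x=-1.955: |R|=0.57381 <1
  x=-1.328: |R|=0.37743 <1
  x=-1.238: |R|=0.37506 <1
  x=-1.016: |R|=0.39690 <1
  x=-2.950: |R|=1.53100 >1
  x=-2.819: |R|=1.35970 >1
  x=-2.709: |R|=1.22647 >1
So |R|<1 on (-2.5000, 0).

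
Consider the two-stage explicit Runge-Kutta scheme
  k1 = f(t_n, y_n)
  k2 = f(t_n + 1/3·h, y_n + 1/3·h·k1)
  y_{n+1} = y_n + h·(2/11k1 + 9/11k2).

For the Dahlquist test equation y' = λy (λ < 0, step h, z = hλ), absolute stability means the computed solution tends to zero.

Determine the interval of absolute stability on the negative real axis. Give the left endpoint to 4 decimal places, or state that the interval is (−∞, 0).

Test eqn y'=λy, z=hλ:
  k1=λy_n ⇒ h·k1=z·y_n;  k2=λ(1+1/3z)y_n ⇒ h·k2=z(1+1/3z)y_n
  y_{n+1}/y_n = 1 + 2/11z + 9/11z(1+1/3z) = 1 + z + 3/11z²
  Hence R(z) = 1 + z + 3/11z².

Need |R(x)|<1, x<0.
x=-0.81: |R|=0.3689
R=1: x+3/11x²=0 ⇒ x=−11/3=-3.6667; min R=1−1/(4·3/11)=0.0833>−1
Confirm numerically:
  x=-3.117: |R|=0.53273 <1
  x=-3.111: |R|=0.52854 <1
  x=-2.367: |R|=0.16101 <1
  x=-2.151: |R|=0.11085 <1
  x=-3.938: |R|=1.29141 >1
  x=-3.809: |R|=1.14786 >1
Interval (-3.6667, 0).

(-3.6667, 0).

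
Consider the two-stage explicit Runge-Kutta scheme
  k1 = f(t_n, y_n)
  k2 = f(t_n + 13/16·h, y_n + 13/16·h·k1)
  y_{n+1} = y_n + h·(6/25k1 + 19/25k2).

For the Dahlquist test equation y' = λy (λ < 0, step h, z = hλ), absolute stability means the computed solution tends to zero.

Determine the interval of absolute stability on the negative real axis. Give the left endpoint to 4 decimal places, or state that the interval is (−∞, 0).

On y'=λy, z=hλ:
  k1=λy_n ⇒ h·k1=z·y_n;  k2=λ(1+13/16z)y_n ⇒ h·k2=z(1+13/16z)y_n
  y_{n+1}/y_n = 1 + 6/25z + 19/25z(1+13/16z) = 1 + z + 247/400z²
  Hence R(z) = 1 + z + 247/400z².

Need |R(x)|<1, x<0.
x=-1.37: |R|=0.7890
R=1: x+247/400x²=0 ⇒ x=−400/247=-1.6194; min R=1−1/(4·247/400)=0.5951>−1
Confirm numerically:
  x=-1.583: |R|=0.96439 <1
  x=-1.134: |R|=0.66008 <1
  x=-0.858: |R|=0.59658 <1
  x=-0.671: |R|=0.60702 <1
  x=-2.014: |R|=1.49070 >1
  x=-1.970: |R|=1.42646 >1
  x=-1.901: |R|=1.33052 >1
Stable set (-1.6194, 0).

z∈(-1.6194,0).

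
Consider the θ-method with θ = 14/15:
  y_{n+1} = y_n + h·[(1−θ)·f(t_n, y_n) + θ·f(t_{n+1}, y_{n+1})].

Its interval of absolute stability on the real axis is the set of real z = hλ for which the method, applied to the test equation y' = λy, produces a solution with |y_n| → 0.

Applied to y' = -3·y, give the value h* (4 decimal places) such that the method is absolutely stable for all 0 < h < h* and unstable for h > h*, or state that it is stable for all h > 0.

Set f=λy, z=hλ:
  y_{n+1} = y_n + z·[1/15·y_n + 14/15·y_{n+1}] ⇒ (1 − 14/15z)y_{n+1} = (1 + 1/15z)y_n
  ⇒ R(z) = (1 + 1/15z)/(1 − 14/15z).

Need |R(x)|<1, x<0.
x=-0.69: |R|=0.5803
x=-2: |R|=0.3023
x=-10: |R|=0.0323
x=-100: |R|=0.0601
θ=14/15≥1/2 ⇒ |1+1/15x|<|1−14/15x| ∀x<0 ⇒ stable on all of ℝ⁻.

(−∞, 0) — no finite endpoint. Any h>0 works for λ=-3.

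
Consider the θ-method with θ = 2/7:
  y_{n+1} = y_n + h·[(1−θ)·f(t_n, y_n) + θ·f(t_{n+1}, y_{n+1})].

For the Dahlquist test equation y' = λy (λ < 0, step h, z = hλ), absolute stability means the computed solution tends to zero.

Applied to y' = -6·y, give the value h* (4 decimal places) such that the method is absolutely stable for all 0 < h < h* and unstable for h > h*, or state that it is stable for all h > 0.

(-4.6667,0); λ=-6 ⇒ h* = (14/3)/6 = 0.7778.

With y'=λy (z=hλ):
  y_{n+1} = y_n + z·[5/7·y_n + 2/7·y_{n+1}] ⇒ (1 − 2/7z)y_{n+1} = (1 + 5/7z)y_n
  Hence R(z) = (1 + 5/7z)/(1 − 2/7z).

Solve |R(x)|<1 on ℝ⁻.
x=-0.64: |R|=0.4589
R=−1: 1+5/7x = −1+2/7x ⇒ -3/7x=2 ⇒ x=2/(-3/7)=-4.6667
Confirm numerically:
  x=-4.270: |R|=0.92342 <1
  x=-3.235: |R|=0.68114 <1
  x=-2.058: |R|=0.29597 <1
  x=-1.894: |R|=0.22896 <1
  x=-5.088: |R|=1.07359 >1
  x=-4.966: |R|=1.05304 >1
  x=-4.738: |R|=1.01299 >1
Stable set (-4.6667, 0).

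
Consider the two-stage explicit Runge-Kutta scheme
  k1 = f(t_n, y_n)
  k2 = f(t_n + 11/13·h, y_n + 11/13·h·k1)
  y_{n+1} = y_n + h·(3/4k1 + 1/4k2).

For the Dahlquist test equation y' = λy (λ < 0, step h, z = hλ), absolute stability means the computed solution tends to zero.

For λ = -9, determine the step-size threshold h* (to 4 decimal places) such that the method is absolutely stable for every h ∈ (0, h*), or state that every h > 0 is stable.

(-4.7273,0); λ=-9 ⇒ h* = (52/11)/9 = 0.5253.

Set f=λy, z=hλ:
  k1=λy_n ⇒ h·k1=z·y_n;  k2=λ(1+11/13z)y_n ⇒ h·k2=z(1+11/13z)y_n
  y_{n+1}/y_n = 1 + 3/4z + 1/4z(1+11/13z) = 1 + z + 11/52z²
  ⇒ R(z) = 1 + z + 11/52z².

Boundary: |R(x)|=1, x<0.
x=-1.48: |R|=0.0166
R=1: x+11/52x²=0 ⇒ x=−52/11=-4.7273; min R=1−1/(4·11/52)=-0.1818>−1
Confirm numerically:
  x=-4.672: |R|=0.94537 <1
  x=-3.787: |R|=0.24675 <1
  x=-3.616: |R|=0.14996 <1
  x=-2.330: |R|=0.18158 <1
  x=-5.158: |R|=1.46997 >1
  x=-4.771: |R|=1.04413 >1
Interval (-4.7273, 0).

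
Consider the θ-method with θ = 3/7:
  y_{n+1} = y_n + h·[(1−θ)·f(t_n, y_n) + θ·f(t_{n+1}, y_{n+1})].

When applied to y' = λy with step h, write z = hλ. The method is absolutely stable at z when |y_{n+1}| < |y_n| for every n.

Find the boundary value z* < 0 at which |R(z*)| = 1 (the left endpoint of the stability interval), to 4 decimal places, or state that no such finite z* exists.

z* = -14.0000.

With y'=λy (z=hλ):
  y_{n+1} = y_n + z·[4/7·y_n + 3/7·y_{n+1}] ⇒ (1 − 3/7z)y_{n+1} = (1 + 4/7z)y_n
  ⇒ R(z) = (1 + 4/7z)/(1 − 3/7z).

Need |R(x)|<1, x<0.
x=-0.68: |R|=0.4735
R=−1: 1+4/7x = −1+3/7x ⇒ -1/7x=2 ⇒ x=2/(-1/7)=-14.0000
Confirm numerically:
  x=-13.912: |R|=0.99819 <1
  x=-12.230: |R|=0.95949 <1
  x=-9.253: |R|=0.86343 <1
  x=-6.020: |R|=0.68156 <1
  x=-14.470: |R|=1.00932 >1
  x=-14.195: |R|=1.00393 >1
  x=-14.136: |R|=1.00275 >1
Stable set (-14.0000, 0).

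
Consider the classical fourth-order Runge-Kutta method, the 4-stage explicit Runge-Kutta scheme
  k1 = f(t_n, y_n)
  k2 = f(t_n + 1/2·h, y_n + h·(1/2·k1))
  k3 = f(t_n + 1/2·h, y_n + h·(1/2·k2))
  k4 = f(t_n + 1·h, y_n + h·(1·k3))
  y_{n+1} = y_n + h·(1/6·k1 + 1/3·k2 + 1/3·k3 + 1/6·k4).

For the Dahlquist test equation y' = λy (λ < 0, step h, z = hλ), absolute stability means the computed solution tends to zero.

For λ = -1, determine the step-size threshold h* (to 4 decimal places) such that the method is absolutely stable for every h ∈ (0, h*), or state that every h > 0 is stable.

(-2.7853,0); λ=-1 ⇒ h* = 2.7853.

Set f=λy, z=hλ:
  order 4, 4-stage ⇒ R(z)=1+z+z^2/2+z^3/6+z^4/24
  (e.g. R(-1.27)=0.30345, |R|=0.30345)

Need |R(x)|<1, x<0.
x=-1.27: |R|=0.3034
|R(-2.24)|=0.4446 |R(-2.08)|=0.3633 |R(-0.91)|=0.4070
Bisect:
  x_lo=-3.3619 |R|=2.2791  x_hi=-0.1058 |R|=0.8996
  mid=-1.73386 |R|=0.27710 →hi
  mid=-2.54789 |R|=0.69722 →hi
  mid=-2.95490 |R|=1.28731 →lo
  mid=-2.75139 |R|=0.95008 →hi
  mid=-2.85314 |R|=1.10721 →lo
  mid=-2.80227 |R|=1.02590 →lo
  mid=-2.77683 |R|=0.98731 →hi
  mid=-2.78955 |R|=1.00644 →lo
  ...
  [-2.78538,-2.78518] ⇒ x*=-2.7853
Interval (-2.7853, 0).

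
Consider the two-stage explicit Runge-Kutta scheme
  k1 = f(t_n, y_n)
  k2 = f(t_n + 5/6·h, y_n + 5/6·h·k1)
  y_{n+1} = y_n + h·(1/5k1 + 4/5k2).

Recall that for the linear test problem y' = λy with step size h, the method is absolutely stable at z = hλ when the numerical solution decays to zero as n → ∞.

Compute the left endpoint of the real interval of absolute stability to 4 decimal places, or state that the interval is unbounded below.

z* = -1.5000.

Set f=λy, z=hλ:
  k1=λy_n ⇒ h·k1=z·y_n;  k2=λ(1+5/6z)y_n ⇒ h·k2=z(1+5/6z)y_n
  y_{n+1}/y_n = 1 + 1/5z + 4/5z(1+5/6z) = 1 + z + 2/3z²
  Hence R(z) = 1 + z + 2/3z².

Need |R(x)|<1, x<0.
x=-0.98: |R|=0.6603
R=1: x+2/3x²=0 ⇒ x=−3/2=-1.5000; min R=1−1/(4·2/3)=0.6250>−1
Confirm numerically:
  x=-1.052: |R|=0.68580 <1
  x=-0.977: |R|=0.65935 <1
  x=-0.975: |R|=0.65875 <1
  x=-0.826: |R|=0.62885 <1
  x=-2.016: |R|=1.69350 >1
  x=-1.874: |R|=1.46725 >1
Interval (-1.5000, 0).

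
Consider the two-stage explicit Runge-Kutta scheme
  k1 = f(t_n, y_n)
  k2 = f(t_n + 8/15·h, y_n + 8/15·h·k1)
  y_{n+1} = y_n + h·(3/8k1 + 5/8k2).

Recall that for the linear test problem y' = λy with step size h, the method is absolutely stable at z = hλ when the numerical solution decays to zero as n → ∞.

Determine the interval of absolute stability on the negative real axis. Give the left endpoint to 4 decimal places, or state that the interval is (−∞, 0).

(-3.0000, 0).

Set f=λy, z=hλ:
  k1=λy_n ⇒ h·k1=z·y_n;  k2=λ(1+8/15z)y_n ⇒ h·k2=z(1+8/15z)y_n
  y_{n+1}/y_n = 1 + 3/8z + 5/8z(1+8/15z) = 1 + z + 1/3z²
  R(z) = 1 + z + 1/3z².

Need |R(x)|<1, x<0.
x=-0.81: |R|=0.4087
R=1: x+1/3x²=0 ⇒ x=−3=-3.0000; min R=1−1/(4·1/3)=0.2500>−1
Confirm numerically:
  x=-1.682: |R|=0.26104 <1
  x=-1.657: |R|=0.25822 <1
  x=-1.555: |R|=0.25101 <1
  x=-1.468: |R|=0.25034 <1
  x=-3.336: |R|=1.37363 >1
  x=-3.115: |R|=1.11941 >1
Interval (-3.0000, 0).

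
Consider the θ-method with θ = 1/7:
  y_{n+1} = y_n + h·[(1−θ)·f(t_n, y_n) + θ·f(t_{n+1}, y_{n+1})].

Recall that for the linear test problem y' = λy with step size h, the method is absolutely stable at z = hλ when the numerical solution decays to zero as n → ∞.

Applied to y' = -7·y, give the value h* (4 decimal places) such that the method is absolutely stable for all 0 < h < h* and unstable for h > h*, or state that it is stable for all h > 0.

(-2.8000,0); λ=-7 ⇒ h* = (14/5)/7 = 0.4000.

With y'=λy (z=hλ):
  y_{n+1} = y_n + z·[6/7·y_n + 1/7·y_{n+1}] ⇒ (1 − 1/7z)y_{n+1} = (1 + 6/7z)y_n
  ⇒ R(z) = (1 + 6/7z)/(1 − 1/7z).

Need |R(x)|<1, x<0.
x=-1.61: |R|=0.3089
R=−1: 1+6/7x = −1+1/7x ⇒ -5/7x=2 ⇒ x=2/(-5/7)=-2.8000
Confirm numerically:
  x=-2.464: |R|=0.82249 <1
  x=-2.288: |R|=0.72438 <1
  x=-1.925: |R|=0.50980 <1
  x=-1.722: |R|=0.38202 <1
  x=-3.166: |R|=1.18001 >1
  x=-2.948: |R|=1.07439 >1
  x=-2.917: |R|=1.05899 >1
Stable set (-2.8000, 0).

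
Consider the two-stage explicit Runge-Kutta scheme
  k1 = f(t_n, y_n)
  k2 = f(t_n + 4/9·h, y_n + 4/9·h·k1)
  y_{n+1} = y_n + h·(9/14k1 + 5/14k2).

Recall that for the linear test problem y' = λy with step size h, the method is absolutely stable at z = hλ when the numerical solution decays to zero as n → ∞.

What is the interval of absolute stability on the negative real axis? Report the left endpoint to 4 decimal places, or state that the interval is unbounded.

Test eqn y'=λy, z=hλ:
  k1=λy_n ⇒ h·k1=z·y_n;  k2=λ(1+4/9z)y_n ⇒ h·k2=z(1+4/9z)y_n
  y_{n+1}/y_n = 1 + 9/14z + 5/14z(1+4/9z) = 1 + z + 10/63z²
  Hence R(z) = 1 + z + 10/63z².

Boundary: |R(x)|=1, x<0.
x=-0.41: |R|=0.6167
R=1: x+10/63x²=0 ⇒ x=−63/10=-6.3000; min R=1−1/(4·10/63)=-0.5750>−1
Confirm numerically:
  x=-5.165: |R|=0.06948 <1
  x=-5.143: |R|=0.05548 <1
  x=-4.816: |R|=0.13444 <1
  x=-4.758: |R|=0.16458 <1
  x=-6.703: |R|=1.42878 >1
  x=-6.325: |R|=1.02510 >1
Stable set (-6.3000, 0).

(-6.3000, 0).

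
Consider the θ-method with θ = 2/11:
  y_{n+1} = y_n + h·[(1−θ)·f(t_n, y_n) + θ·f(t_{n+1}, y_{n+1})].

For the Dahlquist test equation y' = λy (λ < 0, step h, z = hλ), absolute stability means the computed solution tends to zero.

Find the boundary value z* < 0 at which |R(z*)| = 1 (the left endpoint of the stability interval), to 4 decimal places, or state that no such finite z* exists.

z* = -3.1429.

Test eqn y'=λy, z=hλ:
  y_{n+1} = y_n + z·[9/11·y_n + 2/11·y_{n+1}] ⇒ (1 − 2/11z)y_{n+1} = (1 + 9/11z)y_n
  ⇒ R(z) = (1 + 9/11z)/(1 − 2/11z).

Solve |R(x)|<1 on ℝ⁻.
x=-1.63: |R|=0.2574
R=−1: 1+9/11x = −1+2/11x ⇒ -7/11x=2 ⇒ x=2/(-7/11)=-3.1429
Confirm numerically:
  x=-2.702: |R|=0.81188 <1
  x=-2.691: |R|=0.80692 <1
  x=-1.745: |R|=0.32471 <1
  x=-3.696: |R|=1.21053 >1
  x=-3.638: |R|=1.18965 >1
  x=-3.603: |R|=1.17692 >1
Interval (-3.1429, 0).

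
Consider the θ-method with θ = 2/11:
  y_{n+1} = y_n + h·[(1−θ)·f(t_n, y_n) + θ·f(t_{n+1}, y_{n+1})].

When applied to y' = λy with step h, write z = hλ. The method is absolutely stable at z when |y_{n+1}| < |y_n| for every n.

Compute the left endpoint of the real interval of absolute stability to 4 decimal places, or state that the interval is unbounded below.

z* = -3.1429.

With y'=λy (z=hλ):
  y_{n+1} = y_n + z·[9/11·y_n + 2/11·y_{n+1}] ⇒ (1 − 2/11z)y_{n+1} = (1 + 9/11z)y_n
  R(z) = (1 + 9/11z)/(1 − 2/11z).

Solve |R(x)|<1 on ℝ⁻.
x=-1.12: |R|=0.0695
R=−1: 1+9/11x = −1+2/11x ⇒ -7/11x=2 ⇒ x=2/(-7/11)=-3.1429
Confirm numerically:
  x=-3.003: |R|=0.94243 <1
  x=-2.521: |R|=0.72865 <1
  x=-2.128: |R|=0.53435 <1
  x=-1.313: |R|=0.05996 <1
  x=-3.656: |R|=1.19616 >1
  x=-3.245: |R|=1.04088 >1
So |R|<1 on (-3.1429, 0).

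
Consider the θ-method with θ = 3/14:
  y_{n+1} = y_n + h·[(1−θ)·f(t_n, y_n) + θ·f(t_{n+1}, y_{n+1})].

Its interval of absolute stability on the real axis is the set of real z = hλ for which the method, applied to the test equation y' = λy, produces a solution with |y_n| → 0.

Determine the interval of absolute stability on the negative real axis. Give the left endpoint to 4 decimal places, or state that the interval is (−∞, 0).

With y'=λy (z=hλ):
  y_{n+1} = y_n + z·[11/14·y_n + 3/14·y_{n+1}] ⇒ (1 − 3/14z)y_{n+1} = (1 + 11/14z)y_n
  ⇒ R(z) = (1 + 11/14z)/(1 − 3/14z).

Find x<0 with |R(x)|<1.
x=-1.28: |R|=0.0045
R=−1: 1+11/14x = −1+3/14x ⇒ -4/7x=2 ⇒ x=2/(-4/7)=-3.5000
Confirm numerically:
  x=-1.899: |R|=0.34975 <1
  x=-1.837: |R|=0.31813 <1
  x=-1.456: |R|=0.10976 <1
  x=-3.656: |R|=1.04998 >1
  x=-3.640: |R|=1.04494 >1
Stable set (-3.5000, 0).

(-3.5000, 0).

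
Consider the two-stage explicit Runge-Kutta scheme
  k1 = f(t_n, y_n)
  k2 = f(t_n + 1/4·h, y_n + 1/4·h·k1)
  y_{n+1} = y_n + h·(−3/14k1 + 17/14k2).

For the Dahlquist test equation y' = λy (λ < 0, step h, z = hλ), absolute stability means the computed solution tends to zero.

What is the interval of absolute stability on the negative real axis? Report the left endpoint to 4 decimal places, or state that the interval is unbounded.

z∈(-3.2941,0).

Set f=λy, z=hλ:
  k1=λy_n ⇒ h·k1=z·y_n;  k2=λ(1+1/4z)y_n ⇒ h·k2=z(1+1/4z)y_n
  y_{n+1}/y_n = 1 − 3/14z + 17/14z(1+1/4z) = 1 + z + 17/56z²
  so R(z) = 1 + z + 17/56z².

Need |R(x)|<1, x<0.
x=-0.9: |R|=0.3459
R=1: x+17/56x²=0 ⇒ x=−56/17=-3.2941; min R=1−1/(4·17/56)=0.1765>−1
Confirm numerically:
  x=-3.122: |R|=0.83688 <1
  x=-2.871: |R|=0.63123 <1
  x=-1.735: |R|=0.17882 <1
  x=-1.531: |R|=0.18056 <1
  x=-3.737: |R|=1.50243 >1
  x=-3.690: |R|=1.44346 >1
Interval (-3.2941, 0).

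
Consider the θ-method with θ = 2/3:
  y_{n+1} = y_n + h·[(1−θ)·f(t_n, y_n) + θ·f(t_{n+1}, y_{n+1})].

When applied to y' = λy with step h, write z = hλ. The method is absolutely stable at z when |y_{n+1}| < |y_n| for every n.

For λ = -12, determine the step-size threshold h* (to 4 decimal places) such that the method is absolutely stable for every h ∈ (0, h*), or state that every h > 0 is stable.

interval (−∞, 0). Any h>0 works for λ=-12.

Test eqn y'=λy, z=hλ:
  y_{n+1} = y_n + z·[1/3·y_n + 2/3·y_{n+1}] ⇒ (1 − 2/3z)y_{n+1} = (1 + 1/3z)y_n
  Hence R(z) = (1 + 1/3z)/(1 − 2/3z).

Boundary: |R(x)|=1, x<0.
x=-1.18: |R|=0.3396
x=-2: |R|=0.1429
x=-10: |R|=0.3043
x=-100: |R|=0.4778
θ=2/3≥1/2 ⇒ |1+1/3x|<|1−2/3x| ∀x<0 ⇒ interval (−∞,0).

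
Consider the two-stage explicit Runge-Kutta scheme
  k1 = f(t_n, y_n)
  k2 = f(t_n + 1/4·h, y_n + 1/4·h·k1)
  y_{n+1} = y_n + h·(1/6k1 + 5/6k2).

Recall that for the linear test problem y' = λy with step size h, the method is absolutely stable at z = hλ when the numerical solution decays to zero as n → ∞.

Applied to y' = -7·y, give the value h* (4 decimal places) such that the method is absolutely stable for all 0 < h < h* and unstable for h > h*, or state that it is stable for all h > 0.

(-4.8000,0); λ=-7 ⇒ h* = (24/5)/7 = 0.6857.

On y'=λy, z=hλ:
  k1=λy_n ⇒ h·k1=z·y_n;  k2=λ(1+1/4z)y_n ⇒ h·k2=z(1+1/4z)y_n
  y_{n+1}/y_n = 1 + 1/6z + 5/6z(1+1/4z) = 1 + z + 5/24z²
  R(z) = 1 + z + 5/24z².

Need |R(x)|<1, x<0.
x=-1.42: |R|=0.0001
R=1: x+5/24x²=0 ⇒ x=−24/5=-4.8000; min R=1−1/(4·5/24)=-0.2000>−1
Confirm numerically:
  x=-4.194: |R|=0.47051 <1
  x=-3.848: |R|=0.23681 <1
  x=-3.810: |R|=0.21419 <1
  x=-3.401: |R|=0.00875 <1
  x=-5.046: |R|=1.25861 >1
  x=-5.009: |R|=1.21810 >1
  x=-4.970: |R|=1.17602 >1
Interval (-4.8000, 0).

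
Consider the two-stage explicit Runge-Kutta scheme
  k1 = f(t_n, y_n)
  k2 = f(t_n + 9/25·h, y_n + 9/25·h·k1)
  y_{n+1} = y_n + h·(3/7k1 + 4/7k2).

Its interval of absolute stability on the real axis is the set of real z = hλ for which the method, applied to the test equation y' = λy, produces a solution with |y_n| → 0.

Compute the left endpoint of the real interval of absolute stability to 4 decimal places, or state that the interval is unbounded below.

left endpoint -4.8611.

Set f=λy, z=hλ:
  k1=λy_n ⇒ h·k1=z·y_n;  k2=λ(1+9/25z)y_n ⇒ h·k2=z(1+9/25z)y_n
  y_{n+1}/y_n = 1 + 3/7z + 4/7z(1+9/25z) = 1 + z + 36/175z²
  R(z) = 1 + z + 36/175z².

Find x<0 with |R(x)|<1.
x=-1.06: |R|=0.1711
R=1: x+36/175x²=0 ⇒ x=−175/36=-4.8611; min R=1−1/(4·36/175)=-0.2153>−1
Confirm numerically:
  x=-4.490: |R|=0.65722 <1
  x=-2.373: |R|=0.21460 <1
  x=-2.155: |R|=0.19966 <1
  x=-5.370: |R|=1.56216 >1
  x=-5.105: |R|=1.25613 >1
  x=-5.103: |R|=1.25393 >1
Interval (-4.8611, 0).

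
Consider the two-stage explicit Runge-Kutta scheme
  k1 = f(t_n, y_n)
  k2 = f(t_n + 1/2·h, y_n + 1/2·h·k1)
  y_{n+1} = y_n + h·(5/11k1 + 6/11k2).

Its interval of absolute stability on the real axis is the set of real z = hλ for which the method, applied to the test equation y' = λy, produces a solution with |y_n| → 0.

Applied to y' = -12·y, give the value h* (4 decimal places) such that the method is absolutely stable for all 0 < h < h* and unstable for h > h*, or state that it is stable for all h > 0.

(-3.6667,0); λ=-12 ⇒ h* = (11/3)/12 = 0.3056.

Set f=λy, z=hλ:
  k1=λy_n ⇒ h·k1=z·y_n;  k2=λ(1+1/2z)y_n ⇒ h·k2=z(1+1/2z)y_n
  y_{n+1}/y_n = 1 + 5/11z + 6/11z(1+1/2z) = 1 + z + 3/11z²
  Hence R(z) = 1 + z + 3/11z².

Boundary: |R(x)|=1, x<0.
x=-1.37: |R|=0.1419
R=1: x+3/11x²=0 ⇒ x=−11/3=-3.6667; min R=1−1/(4·3/11)=0.0833>−1
Confirm numerically:
  x=-3.108: |R|=0.52645 <1
  x=-2.778: |R|=0.32671 <1
  x=-2.209: |R|=0.12182 <1
  x=-4.132: |R|=1.52439 >1
  x=-3.800: |R|=1.13818 >1
Stable set (-3.6667, 0).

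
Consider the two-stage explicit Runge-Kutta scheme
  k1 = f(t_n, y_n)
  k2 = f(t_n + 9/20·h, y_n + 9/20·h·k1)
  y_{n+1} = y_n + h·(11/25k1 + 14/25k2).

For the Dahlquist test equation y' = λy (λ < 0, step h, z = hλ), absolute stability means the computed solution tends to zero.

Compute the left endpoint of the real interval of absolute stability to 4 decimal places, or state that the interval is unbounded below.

With y'=λy (z=hλ):
  k1=λy_n ⇒ h·k1=z·y_n;  k2=λ(1+9/20z)y_n ⇒ h·k2=z(1+9/20z)y_n
  y_{n+1}/y_n = 1 + 11/25z + 14/25z(1+9/20z) = 1 + z + 63/250z²
  R(z) = 1 + z + 63/250z².

Find x<0 with |R(x)|<1.
x=-0.96: |R|=0.2722
R=1: x+63/250x²=0 ⇒ x=−250/63=-3.9683; min R=1−1/(4·63/250)=0.0079>−1
Confirm numerically:
  x=-3.857: |R|=0.89187 <1
  x=-2.931: |R|=0.23387 <1
  x=-2.878: |R|=0.20929 <1
  x=-2.614: |R|=0.10791 <1
  x=-4.355: |R|=1.42444 >1
  x=-4.295: |R|=1.35365 >1
Stable set (-3.9683, 0).

left endpoint -3.9683.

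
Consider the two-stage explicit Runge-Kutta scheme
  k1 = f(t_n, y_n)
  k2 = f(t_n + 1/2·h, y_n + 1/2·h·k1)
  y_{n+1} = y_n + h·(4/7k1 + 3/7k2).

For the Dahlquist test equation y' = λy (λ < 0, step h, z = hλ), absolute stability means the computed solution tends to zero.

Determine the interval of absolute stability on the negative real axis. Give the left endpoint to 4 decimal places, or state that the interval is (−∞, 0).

With y'=λy (z=hλ):
  k1=λy_n ⇒ h·k1=z·y_n;  k2=λ(1+1/2z)y_n ⇒ h·k2=z(1+1/2z)y_n
  y_{n+1}/y_n = 1 + 4/7z + 3/7z(1+1/2z) = 1 + z + 3/14z²
  Hence R(z) = 1 + z + 3/14z².

Need |R(x)|<1, x<0.
x=-1.29: |R|=0.0666
R=1: x+3/14x²=0 ⇒ x=−14/3=-4.6667; min R=1−1/(4·3/14)=-0.1667>−1
Confirm numerically:
  x=-4.286: |R|=0.65038 <1
  x=-2.449: |R|=0.16380 <1
  x=-2.200: |R|=0.16286 <1
  x=-5.037: |R|=1.39972 >1
  x=-5.002: |R|=1.35943 >1
  x=-4.761: |R|=1.09624 >1
So |R|<1 on (-4.6667, 0).

z∈(-4.6667,0).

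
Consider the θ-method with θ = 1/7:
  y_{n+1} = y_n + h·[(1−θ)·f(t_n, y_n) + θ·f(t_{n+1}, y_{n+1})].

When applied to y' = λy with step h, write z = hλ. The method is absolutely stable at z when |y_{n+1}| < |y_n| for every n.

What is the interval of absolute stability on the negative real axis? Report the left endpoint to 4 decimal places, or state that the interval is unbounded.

With y'=λy (z=hλ):
  y_{n+1} = y_n + z·[6/7·y_n + 1/7·y_{n+1}] ⇒ (1 − 1/7z)y_{n+1} = (1 + 6/7z)y_n
  Hence R(z) = (1 + 6/7z)/(1 − 1/7z).

Solve |R(x)|<1 on ℝ⁻.
x=-0.53: |R|=0.5073
R=−1: 1+6/7x = −1+1/7x ⇒ -5/7x=2 ⇒ x=2/(-5/7)=-2.8000
Confirm numerically:
  x=-2.711: |R|=0.95418 <1
  x=-1.993: |R|=0.55132 <1
  x=-1.862: |R|=0.47077 <1
  x=-1.855: |R|=0.46640 <1
  x=-2.884: |R|=1.04249 >1
  x=-2.846: |R|=1.02336 >1
  x=-2.838: |R|=1.01931 >1
Interval (-2.8000, 0).

(-2.8000, 0).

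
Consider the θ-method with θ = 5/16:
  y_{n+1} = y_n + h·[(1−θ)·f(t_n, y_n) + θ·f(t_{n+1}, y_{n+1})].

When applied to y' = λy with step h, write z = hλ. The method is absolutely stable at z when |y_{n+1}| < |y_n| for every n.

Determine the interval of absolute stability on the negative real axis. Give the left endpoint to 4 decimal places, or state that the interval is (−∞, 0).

z∈(-5.3333,0).

On y'=λy, z=hλ:
  y_{n+1} = y_n + z·[11/16·y_n + 5/16·y_{n+1}] ⇒ (1 − 5/16z)y_{n+1} = (1 + 11/16z)y_n
  so R(z) = (1 + 11/16z)/(1 − 5/16z).

Find x<0 with |R(x)|<1.
x=-0.8: |R|=0.3600
R=−1: 1+11/16x = −1+5/16x ⇒ -3/8x=2 ⇒ x=2/(-3/8)=-5.3333
Confirm numerically:
  x=-4.788: |R|=0.91808 <1
  x=-4.030: |R|=0.78368 <1
  x=-3.353: |R|=0.63736 <1
  x=-2.933: |R|=0.53034 <1
  x=-5.738: |R|=1.05433 >1
  x=-5.368: |R|=1.00486 >1
Interval (-5.3333, 0).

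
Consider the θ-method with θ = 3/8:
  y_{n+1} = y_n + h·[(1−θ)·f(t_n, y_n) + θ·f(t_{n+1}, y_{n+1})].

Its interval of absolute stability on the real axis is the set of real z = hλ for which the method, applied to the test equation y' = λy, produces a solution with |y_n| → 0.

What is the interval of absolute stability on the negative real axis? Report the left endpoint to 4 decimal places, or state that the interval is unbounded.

z∈(-8.0000,0).

Set f=λy, z=hλ:
  y_{n+1} = y_n + z·[5/8·y_n + 3/8·y_{n+1}] ⇒ (1 − 3/8z)y_{n+1} = (1 + 5/8z)y_n
  R(z) = (1 + 5/8z)/(1 − 3/8z).

Boundary: |R(x)|=1, x<0.
x=-1.78: |R|=0.0675
R=−1: 1+5/8x = −1+3/8x ⇒ -1/4x=2 ⇒ x=2/(-1/4)=-8.0000
Confirm numerically:
  x=-7.522: |R|=0.96872 <1
  x=-7.347: |R|=0.95653 <1
  x=-4.836: |R|=0.71886 <1
  x=-8.514: |R|=1.03065 >1
  x=-8.406: |R|=1.02444 >1
  x=-8.350: |R|=1.02118 >1
Stable set (-8.0000, 0).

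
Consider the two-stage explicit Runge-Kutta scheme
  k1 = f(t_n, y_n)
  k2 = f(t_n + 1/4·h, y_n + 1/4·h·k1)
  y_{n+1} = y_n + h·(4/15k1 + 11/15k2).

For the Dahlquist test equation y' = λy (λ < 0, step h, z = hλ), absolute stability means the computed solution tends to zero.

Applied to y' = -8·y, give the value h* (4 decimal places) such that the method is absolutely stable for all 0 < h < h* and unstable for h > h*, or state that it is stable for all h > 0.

(-5.4545,0); λ=-8 ⇒ h* = (60/11)/8 = 0.6818.

Test eqn y'=λy, z=hλ:
  k1=λy_n ⇒ h·k1=z·y_n;  k2=λ(1+1/4z)y_n ⇒ h·k2=z(1+1/4z)y_n
  y_{n+1}/y_n = 1 + 4/15z + 11/15z(1+1/4z) = 1 + z + 11/60z²
  R(z) = 1 + z + 11/60z².

Need |R(x)|<1, x<0.
x=-1.49: |R|=0.0830
R=1: x+11/60x²=0 ⇒ x=−60/11=-5.4545; min R=1−1/(4·11/60)=-0.3636>−1
Confirm numerically:
  x=-3.881: |R|=0.11960 <1
  x=-3.213: |R|=0.32038 <1
  x=-2.904: |R|=0.35791 <1
  x=-2.418: |R|=0.34610 <1
  x=-5.975: |R|=1.57011 >1
  x=-5.632: |R|=1.18323 >1
So |R|<1 on (-5.4545, 0).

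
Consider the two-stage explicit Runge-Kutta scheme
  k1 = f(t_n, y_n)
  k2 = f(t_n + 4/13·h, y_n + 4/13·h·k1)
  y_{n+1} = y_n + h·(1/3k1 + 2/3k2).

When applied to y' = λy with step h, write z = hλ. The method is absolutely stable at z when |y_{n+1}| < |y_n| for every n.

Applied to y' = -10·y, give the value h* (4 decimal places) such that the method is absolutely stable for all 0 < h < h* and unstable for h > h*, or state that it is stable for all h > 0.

(-4.8750,0); λ=-10 ⇒ h* = (39/8)/10 = 0.4875.

On y'=λy, z=hλ:
  k1=λy_n ⇒ h·k1=z·y_n;  k2=λ(1+4/13z)y_n ⇒ h·k2=z(1+4/13z)y_n
  y_{n+1}/y_n = 1 + 1/3z + 2/3z(1+4/13z) = 1 + z + 8/39z²
  R(z) = 1 + z + 8/39z².

Need |R(x)|<1, x<0.
x=-0.47: |R|=0.5753
R=1: x+8/39x²=0 ⇒ x=−39/8=-4.8750; min R=1−1/(4·8/39)=-0.2188>−1
Confirm numerically:
  x=-4.804: |R|=0.93003 <1
  x=-4.566: |R|=0.71059 <1
  x=-4.076: |R|=0.33195 <1
  x=-3.946: |R|=0.24803 <1
  x=-5.089: |R|=1.22339 >1
  x=-4.973: |R|=1.09997 >1
  x=-4.925: |R|=1.05051 >1
So |R|<1 on (-4.8750, 0).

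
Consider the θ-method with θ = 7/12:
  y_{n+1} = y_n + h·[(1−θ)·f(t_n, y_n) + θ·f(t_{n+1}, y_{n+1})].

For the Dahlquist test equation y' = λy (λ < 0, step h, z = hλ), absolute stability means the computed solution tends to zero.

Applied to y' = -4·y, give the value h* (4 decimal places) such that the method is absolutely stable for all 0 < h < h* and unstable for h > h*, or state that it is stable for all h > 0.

(−∞, 0) — no finite endpoint. Any h>0 works for λ=-4.

Set f=λy, z=hλ:
  y_{n+1} = y_n + z·[5/12·y_n + 7/12·y_{n+1}] ⇒ (1 − 7/12z)y_{n+1} = (1 + 5/12z)y_n
  R(z) = (1 + 5/12z)/(1 − 7/12z).

Boundary: |R(x)|=1, x<0.
x=-1.61: |R|=0.1697
x=-2: |R|=0.0769
x=-10: |R|=0.4634
x=-100: |R|=0.6854
θ=7/12≥1/2 ⇒ |1+5/12x|<|1−7/12x| ∀x<0 ⇒ stable on all of ℝ⁻.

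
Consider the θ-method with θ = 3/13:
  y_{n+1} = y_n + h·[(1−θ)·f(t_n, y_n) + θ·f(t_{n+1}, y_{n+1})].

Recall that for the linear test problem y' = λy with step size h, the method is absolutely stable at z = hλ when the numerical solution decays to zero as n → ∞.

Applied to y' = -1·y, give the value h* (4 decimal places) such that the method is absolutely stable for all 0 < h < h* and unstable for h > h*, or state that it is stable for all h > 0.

(-3.7143,0); λ=-1 ⇒ h* = (26/7)/1 = 3.7143.

Set f=λy, z=hλ:
  y_{n+1} = y_n + z·[10/13·y_n + 3/13·y_{n+1}] ⇒ (1 − 3/13z)y_{n+1} = (1 + 10/13z)y_n
  ⇒ R(z) = (1 + 10/13z)/(1 − 3/13z).

Find x<0 with |R(x)|<1.
x=-0.52: |R|=0.5357
R=−1: 1+10/13x = −1+3/13x ⇒ -7/13x=2 ⇒ x=2/(-7/13)=-3.7143
Confirm numerically:
  x=-3.423: |R|=0.91237 <1
  x=-3.074: |R|=0.79831 <1
  x=-2.967: |R|=0.76115 <1
  x=-2.524: |R|=0.59498 <1
  x=-3.858: |R|=1.04094 >1
  x=-3.783: |R|=1.01975 >1
  x=-3.770: |R|=1.01604 >1
Stable set (-3.7143, 0).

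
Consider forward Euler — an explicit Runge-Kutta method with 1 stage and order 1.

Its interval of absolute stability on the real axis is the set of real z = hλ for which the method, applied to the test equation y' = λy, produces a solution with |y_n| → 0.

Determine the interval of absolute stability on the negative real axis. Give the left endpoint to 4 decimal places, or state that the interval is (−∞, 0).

Set f=λy, z=hλ:
  order 1, 1-stage ⇒ R(z)=1+z
  (e.g. R(-1.39)=-0.39000, |R|=0.39000)

Find x<0 with |R(x)|<1.
x=-1.39: |R|=0.3900
|R(-2.06)|=1.0600 |R(-1.85)|=0.8500 |R(-1.22)|=0.2200
Bisect:
  x_lo=-2.7577 |R|=1.7577  x_hi=-0.3443 |R|=0.6557
  mid=-1.55096 |R|=0.55096 →hi
  mid=-2.15431 |R|=1.15431 →lo
  mid=-1.85264 |R|=0.85264 →hi
  mid=-2.00348 |R|=1.00348 →lo
  mid=-1.92806 |R|=0.92806 →hi
  mid=-1.96577 |R|=0.96577 →hi
  mid=-1.98462 |R|=0.98462 →hi
  mid=-1.99405 |R|=0.99405 →hi
  mid=-1.99876 |R|=0.99876 →hi
  mid=-2.00112 |R|=1.00112 →lo
  ...
  [-2.00009,-1.99994] ⇒ x*=-2.0000
Interval (-2.0000, 0).

(-2.0000, 0).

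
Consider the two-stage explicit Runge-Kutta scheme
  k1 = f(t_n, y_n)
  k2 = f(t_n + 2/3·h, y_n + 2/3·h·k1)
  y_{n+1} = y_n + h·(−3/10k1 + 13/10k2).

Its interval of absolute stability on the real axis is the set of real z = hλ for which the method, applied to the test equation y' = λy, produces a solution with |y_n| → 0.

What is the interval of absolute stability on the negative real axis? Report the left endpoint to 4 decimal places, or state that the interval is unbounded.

(-1.1538, 0).

Set f=λy, z=hλ:
  k1=λy_n ⇒ h·k1=z·y_n;  k2=λ(1+2/3z)y_n ⇒ h·k2=z(1+2/3z)y_n
  y_{n+1}/y_n = 1 − 3/10z + 13/10z(1+2/3z) = 1 + z + 13/15z²
  so R(z) = 1 + z + 13/15z².

Solve |R(x)|<1 on ℝ⁻.
x=-0.48: |R|=0.7197
R=1: x+13/15x²=0 ⇒ x=−15/13=-1.1538; min R=1−1/(4·13/15)=0.7115>−1
Confirm numerically:
  x=-0.946: |R|=0.82959 <1
  x=-0.894: |R|=0.79867 <1
  x=-0.624: |R|=0.71346 <1
  x=-1.744: |R|=1.89200 >1
  x=-1.674: |R|=1.75464 >1
Interval (-1.1538, 0).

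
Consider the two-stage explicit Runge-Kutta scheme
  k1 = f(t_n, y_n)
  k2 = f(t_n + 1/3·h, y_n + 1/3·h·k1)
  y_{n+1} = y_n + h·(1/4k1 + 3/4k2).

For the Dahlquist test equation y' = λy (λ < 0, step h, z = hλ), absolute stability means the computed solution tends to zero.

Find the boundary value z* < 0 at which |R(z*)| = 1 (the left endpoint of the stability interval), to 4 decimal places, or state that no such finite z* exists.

z* = -4.0000.

Test eqn y'=λy, z=hλ:
  k1=λy_n ⇒ h·k1=z·y_n;  k2=λ(1+1/3z)y_n ⇒ h·k2=z(1+1/3z)y_n
  y_{n+1}/y_n = 1 + 1/4z + 3/4z(1+1/3z) = 1 + z + 1/4z²
  so R(z) = 1 + z + 1/4z².

Need |R(x)|<1, x<0.
x=-0.49: |R|=0.5700
R=1: x+1/4x²=0 ⇒ x=−4=-4.0000; min R=1−1/(4·1/4)=0.0000>−1
Confirm numerically:
  x=-2.448: |R|=0.05018 <1
  x=-2.401: |R|=0.04020 <1
  x=-2.368: |R|=0.03386 <1
  x=-2.221: |R|=0.01221 <1
  x=-4.392: |R|=1.43042 >1
  x=-4.033: |R|=1.03327 >1
Stable set (-4.0000, 0).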